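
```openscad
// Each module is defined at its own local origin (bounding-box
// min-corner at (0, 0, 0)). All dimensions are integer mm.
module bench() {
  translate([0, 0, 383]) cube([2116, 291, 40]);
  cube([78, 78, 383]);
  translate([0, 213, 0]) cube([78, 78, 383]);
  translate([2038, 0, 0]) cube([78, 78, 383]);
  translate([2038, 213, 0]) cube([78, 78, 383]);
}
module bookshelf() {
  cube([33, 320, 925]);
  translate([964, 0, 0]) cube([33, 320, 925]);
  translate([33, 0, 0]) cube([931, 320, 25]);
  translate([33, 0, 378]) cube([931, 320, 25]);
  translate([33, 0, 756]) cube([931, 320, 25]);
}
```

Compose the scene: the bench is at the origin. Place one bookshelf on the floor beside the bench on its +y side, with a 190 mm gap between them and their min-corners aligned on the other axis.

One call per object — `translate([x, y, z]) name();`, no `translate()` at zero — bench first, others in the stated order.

bench();
translate([0, 481, 0]) bookshelf();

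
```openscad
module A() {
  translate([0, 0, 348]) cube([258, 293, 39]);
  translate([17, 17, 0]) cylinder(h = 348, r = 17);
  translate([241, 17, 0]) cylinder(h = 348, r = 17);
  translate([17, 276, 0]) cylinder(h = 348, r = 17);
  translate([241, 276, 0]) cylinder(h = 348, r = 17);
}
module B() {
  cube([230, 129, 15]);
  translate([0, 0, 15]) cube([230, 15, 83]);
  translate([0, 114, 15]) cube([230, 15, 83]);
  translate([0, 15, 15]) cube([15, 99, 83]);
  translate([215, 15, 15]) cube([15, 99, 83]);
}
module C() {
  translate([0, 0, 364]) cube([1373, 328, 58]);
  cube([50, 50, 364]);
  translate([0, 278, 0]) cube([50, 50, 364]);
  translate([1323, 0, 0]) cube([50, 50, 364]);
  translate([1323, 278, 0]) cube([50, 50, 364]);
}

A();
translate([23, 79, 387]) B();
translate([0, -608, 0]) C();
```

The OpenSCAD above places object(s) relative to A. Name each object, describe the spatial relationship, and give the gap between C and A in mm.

A is a stool. B is an open box. C is a bench. The open box is on top of the stool. The bench is on the floor beside the stool on its −y side. The gap between the bench and the stool is 280 mm.

The bench's nearest face is 280 mm from the stool's −y face.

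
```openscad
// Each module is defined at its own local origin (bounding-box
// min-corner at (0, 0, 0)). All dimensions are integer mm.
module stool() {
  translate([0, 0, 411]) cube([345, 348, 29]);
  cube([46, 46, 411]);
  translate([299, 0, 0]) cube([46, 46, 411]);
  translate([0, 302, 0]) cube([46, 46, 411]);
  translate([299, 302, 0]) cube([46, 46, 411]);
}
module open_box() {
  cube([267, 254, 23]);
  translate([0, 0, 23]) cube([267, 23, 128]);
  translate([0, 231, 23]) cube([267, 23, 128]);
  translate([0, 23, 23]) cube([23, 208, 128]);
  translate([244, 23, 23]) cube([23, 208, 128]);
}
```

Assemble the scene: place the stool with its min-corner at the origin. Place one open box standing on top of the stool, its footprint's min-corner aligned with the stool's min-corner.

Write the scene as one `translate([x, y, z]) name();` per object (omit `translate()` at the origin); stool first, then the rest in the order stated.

stool();
translate([0, 0, 440]) open_box();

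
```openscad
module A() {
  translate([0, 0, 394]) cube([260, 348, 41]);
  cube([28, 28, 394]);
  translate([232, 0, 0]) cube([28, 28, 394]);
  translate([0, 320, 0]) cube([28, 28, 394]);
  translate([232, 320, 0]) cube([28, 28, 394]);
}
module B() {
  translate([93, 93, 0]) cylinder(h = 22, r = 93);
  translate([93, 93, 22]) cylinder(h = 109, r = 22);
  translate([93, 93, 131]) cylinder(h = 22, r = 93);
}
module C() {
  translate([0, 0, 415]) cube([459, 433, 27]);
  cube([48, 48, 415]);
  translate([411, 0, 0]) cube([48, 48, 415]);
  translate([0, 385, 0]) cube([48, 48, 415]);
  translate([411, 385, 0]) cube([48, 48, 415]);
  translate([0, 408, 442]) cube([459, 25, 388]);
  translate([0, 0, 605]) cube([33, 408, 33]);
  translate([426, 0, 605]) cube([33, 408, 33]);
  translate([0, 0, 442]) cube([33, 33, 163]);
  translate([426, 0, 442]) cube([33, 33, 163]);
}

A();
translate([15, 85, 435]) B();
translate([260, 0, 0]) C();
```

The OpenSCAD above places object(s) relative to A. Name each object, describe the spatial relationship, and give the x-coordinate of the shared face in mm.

A is a stool. B is a spool. C is a chair. The spool is on top of the stool. The chair is against the stool's +x side, with their −y faces flush. The x-coordinate of the shared face is 260 mm.

The stool's +x face and the chair's −x face are both at x = 260 mm.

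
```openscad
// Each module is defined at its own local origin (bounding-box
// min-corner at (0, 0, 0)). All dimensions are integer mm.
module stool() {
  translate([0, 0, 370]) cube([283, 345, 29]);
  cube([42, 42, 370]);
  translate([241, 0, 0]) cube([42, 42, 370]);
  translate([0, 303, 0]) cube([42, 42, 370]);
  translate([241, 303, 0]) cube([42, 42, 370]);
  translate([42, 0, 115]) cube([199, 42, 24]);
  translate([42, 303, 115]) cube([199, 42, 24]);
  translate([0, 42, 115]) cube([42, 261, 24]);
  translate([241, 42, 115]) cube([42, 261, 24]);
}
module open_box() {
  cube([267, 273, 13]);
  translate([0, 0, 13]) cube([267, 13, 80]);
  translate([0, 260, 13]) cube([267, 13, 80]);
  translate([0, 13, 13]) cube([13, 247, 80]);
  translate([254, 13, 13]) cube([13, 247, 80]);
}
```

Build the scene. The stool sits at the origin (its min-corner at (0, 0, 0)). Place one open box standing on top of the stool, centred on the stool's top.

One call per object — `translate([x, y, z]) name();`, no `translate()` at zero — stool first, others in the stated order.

stool();
translate([8, 36, 399]) open_box();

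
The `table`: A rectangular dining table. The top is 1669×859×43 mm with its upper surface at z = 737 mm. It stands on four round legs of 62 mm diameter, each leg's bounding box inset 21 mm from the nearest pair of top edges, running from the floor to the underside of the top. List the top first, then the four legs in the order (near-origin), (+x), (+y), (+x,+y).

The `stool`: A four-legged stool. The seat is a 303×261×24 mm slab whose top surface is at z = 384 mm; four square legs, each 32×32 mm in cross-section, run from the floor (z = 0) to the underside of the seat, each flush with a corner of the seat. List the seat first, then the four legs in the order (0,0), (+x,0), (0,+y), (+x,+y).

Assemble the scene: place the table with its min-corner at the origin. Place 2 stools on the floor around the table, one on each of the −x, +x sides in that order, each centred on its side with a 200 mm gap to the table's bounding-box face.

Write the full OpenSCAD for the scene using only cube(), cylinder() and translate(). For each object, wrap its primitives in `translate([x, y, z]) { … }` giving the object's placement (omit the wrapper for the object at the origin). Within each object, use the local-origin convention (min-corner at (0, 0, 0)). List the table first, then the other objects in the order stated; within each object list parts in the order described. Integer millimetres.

translate([0, 0, 694]) cube([1669, 859, 43]);
translate([52, 52, 0]) cylinder(h = 694, r = 31);
translate([1617, 52, 0]) cylinder(h = 694, r = 31);
translate([52, 807, 0]) cylinder(h = 694, r = 31);
translate([1617, 807, 0]) cylinder(h = 694, r = 31);
translate([-503, 299, 0]) {
  translate([0, 0, 360]) cube([303, 261, 24]);
  cube([32, 32, 360]);
  translate([271, 0, 0]) cube([32, 32, 360]);
  translate([0, 229, 0]) cube([32, 32, 360]);
  translate([271, 229, 0]) cube([32, 32, 360]);
}
translate([1869, 299, 0]) {
  translate([0, 0, 360]) cube([303, 261, 24]);
  cube([32, 32, 360]);
  translate([271, 0, 0]) cube([32, 32, 360]);
  translate([0, 229, 0]) cube([32, 32, 360]);
  translate([271, 229, 0]) cube([32, 32, 360]);
}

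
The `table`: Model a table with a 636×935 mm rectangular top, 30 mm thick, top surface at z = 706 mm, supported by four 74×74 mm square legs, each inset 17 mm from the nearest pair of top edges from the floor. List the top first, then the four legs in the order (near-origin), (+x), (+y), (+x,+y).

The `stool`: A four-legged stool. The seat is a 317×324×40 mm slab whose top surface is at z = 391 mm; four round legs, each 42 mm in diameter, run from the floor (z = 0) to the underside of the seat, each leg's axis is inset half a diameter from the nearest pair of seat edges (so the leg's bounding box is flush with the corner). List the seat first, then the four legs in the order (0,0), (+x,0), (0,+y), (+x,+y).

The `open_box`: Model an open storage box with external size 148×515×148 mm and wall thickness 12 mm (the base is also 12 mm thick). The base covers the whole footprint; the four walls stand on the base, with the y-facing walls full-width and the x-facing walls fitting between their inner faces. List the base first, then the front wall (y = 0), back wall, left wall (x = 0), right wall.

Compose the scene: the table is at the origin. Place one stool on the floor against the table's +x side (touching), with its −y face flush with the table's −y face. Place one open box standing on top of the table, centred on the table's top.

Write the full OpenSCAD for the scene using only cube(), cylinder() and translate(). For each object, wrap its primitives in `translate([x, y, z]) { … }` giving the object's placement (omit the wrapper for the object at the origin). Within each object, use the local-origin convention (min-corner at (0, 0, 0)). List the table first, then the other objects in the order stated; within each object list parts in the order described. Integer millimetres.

translate([0, 0, 676]) cube([636, 935, 30]);
translate([17, 17, 0]) cube([74, 74, 676]);
translate([545, 17, 0]) cube([74, 74, 676]);
translate([17, 844, 0]) cube([74, 74, 676]);
translate([545, 844, 0]) cube([74, 74, 676]);
translate([636, 0, 0]) {
  translate([0, 0, 351]) cube([317, 324, 40]);
  translate([21, 21, 0]) cylinder(h = 351, r = 21);
  translate([296, 21, 0]) cylinder(h = 351, r = 21);
  translate([21, 303, 0]) cylinder(h = 351, r = 21);
  translate([296, 303, 0]) cylinder(h = 351, r = 21);
}
translate([244, 210, 706]) {
  cube([148, 515, 12]);
  translate([0, 0, 12]) cube([148, 12, 136]);
  translate([0, 503, 12]) cube([148, 12, 136]);
  translate([0, 12, 12]) cube([12, 491, 136]);
  translate([136, 12, 12]) cube([12, 491, 136]);
}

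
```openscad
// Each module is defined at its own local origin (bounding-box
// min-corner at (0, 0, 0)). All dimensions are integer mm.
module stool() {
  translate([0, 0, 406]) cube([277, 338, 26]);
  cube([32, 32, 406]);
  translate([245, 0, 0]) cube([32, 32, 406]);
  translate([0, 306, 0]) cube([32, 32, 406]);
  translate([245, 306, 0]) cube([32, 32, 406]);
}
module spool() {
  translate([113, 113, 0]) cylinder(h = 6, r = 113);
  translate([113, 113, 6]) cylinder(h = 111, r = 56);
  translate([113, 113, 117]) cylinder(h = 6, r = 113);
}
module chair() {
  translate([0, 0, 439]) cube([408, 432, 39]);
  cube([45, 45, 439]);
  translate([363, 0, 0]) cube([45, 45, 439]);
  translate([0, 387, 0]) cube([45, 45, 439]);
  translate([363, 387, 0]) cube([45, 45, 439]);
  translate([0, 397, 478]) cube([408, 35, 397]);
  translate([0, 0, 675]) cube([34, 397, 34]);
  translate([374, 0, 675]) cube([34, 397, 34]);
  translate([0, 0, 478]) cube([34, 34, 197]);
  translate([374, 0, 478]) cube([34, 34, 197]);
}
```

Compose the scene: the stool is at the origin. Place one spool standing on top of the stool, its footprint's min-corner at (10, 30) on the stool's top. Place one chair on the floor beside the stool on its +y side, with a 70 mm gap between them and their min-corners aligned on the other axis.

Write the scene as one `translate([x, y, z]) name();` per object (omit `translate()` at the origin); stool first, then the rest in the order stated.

stool();
translate([10, 30, 432]) spool();
translate([0, 408, 0]) chair();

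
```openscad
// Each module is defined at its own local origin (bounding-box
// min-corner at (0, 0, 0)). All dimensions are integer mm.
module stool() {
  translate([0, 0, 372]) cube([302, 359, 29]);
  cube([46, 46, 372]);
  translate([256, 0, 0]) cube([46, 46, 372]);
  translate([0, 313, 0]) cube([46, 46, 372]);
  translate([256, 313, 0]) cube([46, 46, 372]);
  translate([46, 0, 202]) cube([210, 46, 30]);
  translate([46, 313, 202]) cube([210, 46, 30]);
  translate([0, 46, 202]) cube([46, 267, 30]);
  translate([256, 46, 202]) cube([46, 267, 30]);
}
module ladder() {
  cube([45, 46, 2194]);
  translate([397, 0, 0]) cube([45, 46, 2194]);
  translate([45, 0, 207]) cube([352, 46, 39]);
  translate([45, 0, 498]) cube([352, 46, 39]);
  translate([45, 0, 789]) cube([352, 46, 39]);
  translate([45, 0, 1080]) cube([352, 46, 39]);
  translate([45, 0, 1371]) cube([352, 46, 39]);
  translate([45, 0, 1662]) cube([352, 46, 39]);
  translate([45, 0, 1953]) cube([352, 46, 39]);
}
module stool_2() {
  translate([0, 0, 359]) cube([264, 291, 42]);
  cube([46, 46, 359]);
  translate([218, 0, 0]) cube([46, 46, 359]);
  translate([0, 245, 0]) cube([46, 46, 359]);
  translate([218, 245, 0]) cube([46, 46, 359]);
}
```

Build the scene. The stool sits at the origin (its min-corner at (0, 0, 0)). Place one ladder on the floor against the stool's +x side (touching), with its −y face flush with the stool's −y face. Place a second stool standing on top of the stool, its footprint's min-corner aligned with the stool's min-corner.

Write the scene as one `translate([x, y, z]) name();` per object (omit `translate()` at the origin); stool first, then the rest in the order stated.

stool();
translate([302, 0, 0]) ladder();
translate([0, 0, 401]) stool_2();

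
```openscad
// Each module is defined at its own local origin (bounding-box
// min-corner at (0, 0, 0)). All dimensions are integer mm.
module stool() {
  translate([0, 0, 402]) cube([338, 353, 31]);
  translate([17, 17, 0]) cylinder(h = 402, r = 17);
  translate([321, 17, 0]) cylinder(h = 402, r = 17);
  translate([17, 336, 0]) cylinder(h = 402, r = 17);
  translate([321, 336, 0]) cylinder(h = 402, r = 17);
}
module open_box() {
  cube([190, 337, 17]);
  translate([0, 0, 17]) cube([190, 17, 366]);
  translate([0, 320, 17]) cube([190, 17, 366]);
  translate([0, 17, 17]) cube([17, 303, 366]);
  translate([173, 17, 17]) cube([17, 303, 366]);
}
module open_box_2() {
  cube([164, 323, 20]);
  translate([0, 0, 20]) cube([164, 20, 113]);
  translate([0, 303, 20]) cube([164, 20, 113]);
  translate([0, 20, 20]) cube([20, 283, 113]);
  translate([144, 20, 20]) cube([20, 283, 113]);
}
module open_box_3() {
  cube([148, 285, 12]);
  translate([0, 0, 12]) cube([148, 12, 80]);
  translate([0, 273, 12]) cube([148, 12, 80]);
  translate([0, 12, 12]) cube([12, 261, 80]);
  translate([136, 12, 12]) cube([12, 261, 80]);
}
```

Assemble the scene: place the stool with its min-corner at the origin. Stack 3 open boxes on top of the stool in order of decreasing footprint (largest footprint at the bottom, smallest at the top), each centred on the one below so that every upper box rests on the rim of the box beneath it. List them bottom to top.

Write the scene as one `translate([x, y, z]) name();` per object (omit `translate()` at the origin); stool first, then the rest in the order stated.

stool();
translate([74, 8, 433]) open_box();
translate([87, 15, 816]) open_box_2();
translate([95, 34, 949]) open_box_3();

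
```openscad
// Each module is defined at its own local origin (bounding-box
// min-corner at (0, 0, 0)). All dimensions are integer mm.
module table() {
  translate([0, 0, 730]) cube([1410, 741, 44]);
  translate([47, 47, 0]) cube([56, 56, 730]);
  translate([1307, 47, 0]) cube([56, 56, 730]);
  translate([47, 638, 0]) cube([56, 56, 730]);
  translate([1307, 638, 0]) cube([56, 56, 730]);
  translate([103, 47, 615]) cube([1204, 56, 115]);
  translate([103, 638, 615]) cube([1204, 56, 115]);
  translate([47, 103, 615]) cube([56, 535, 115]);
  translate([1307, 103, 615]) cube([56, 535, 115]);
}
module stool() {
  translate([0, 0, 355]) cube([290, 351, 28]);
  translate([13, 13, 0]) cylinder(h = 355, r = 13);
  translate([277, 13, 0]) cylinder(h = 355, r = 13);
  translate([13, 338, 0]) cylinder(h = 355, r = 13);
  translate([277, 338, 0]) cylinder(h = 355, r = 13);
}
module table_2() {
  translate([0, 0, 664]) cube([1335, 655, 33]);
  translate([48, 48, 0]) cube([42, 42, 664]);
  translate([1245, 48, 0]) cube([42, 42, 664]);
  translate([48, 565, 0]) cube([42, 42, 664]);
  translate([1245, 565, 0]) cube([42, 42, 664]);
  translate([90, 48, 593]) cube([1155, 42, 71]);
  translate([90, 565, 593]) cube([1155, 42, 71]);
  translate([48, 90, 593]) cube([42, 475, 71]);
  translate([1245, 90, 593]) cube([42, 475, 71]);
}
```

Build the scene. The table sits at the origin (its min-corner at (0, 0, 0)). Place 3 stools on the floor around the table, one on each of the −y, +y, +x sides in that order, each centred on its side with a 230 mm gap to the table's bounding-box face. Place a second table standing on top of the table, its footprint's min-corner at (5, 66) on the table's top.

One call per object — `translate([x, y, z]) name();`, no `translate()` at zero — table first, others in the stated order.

table();
translate([560, -581, 0]) stool();
translate([560, 971, 0]) stool();
translate([1640, 195, 0]) stool();
translate([5, 66, 774]) table_2();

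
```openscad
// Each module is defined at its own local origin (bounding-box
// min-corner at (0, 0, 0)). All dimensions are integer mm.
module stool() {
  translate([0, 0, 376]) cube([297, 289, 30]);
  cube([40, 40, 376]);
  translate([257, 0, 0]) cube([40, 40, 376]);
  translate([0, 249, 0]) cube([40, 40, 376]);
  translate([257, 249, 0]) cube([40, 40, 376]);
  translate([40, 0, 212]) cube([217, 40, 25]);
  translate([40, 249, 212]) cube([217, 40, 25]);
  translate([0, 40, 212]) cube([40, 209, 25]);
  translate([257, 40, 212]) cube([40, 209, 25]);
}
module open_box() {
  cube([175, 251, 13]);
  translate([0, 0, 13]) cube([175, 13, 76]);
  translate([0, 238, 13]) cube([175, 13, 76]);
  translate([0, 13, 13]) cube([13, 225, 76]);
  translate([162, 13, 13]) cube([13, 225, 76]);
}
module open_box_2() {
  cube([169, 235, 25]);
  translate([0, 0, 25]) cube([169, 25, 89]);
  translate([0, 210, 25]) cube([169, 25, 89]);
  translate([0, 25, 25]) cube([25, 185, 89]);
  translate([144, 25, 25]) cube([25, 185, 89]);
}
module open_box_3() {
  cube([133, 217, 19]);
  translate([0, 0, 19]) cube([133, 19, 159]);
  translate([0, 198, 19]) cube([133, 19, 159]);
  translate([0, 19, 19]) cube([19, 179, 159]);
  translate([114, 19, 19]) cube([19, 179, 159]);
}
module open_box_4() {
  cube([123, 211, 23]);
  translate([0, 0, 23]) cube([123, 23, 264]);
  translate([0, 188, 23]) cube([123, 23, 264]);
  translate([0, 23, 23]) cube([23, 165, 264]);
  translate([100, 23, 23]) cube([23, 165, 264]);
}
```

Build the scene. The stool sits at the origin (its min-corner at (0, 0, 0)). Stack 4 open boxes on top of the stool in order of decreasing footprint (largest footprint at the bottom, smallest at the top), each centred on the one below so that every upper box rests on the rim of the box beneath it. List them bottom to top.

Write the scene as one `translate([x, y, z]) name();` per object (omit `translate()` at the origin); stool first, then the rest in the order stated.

stool();
translate([61, 19, 406]) open_box();
translate([64, 27, 495]) open_box_2();
translate([82, 36, 609]) open_box_3();
translate([87, 39, 787]) open_box_4();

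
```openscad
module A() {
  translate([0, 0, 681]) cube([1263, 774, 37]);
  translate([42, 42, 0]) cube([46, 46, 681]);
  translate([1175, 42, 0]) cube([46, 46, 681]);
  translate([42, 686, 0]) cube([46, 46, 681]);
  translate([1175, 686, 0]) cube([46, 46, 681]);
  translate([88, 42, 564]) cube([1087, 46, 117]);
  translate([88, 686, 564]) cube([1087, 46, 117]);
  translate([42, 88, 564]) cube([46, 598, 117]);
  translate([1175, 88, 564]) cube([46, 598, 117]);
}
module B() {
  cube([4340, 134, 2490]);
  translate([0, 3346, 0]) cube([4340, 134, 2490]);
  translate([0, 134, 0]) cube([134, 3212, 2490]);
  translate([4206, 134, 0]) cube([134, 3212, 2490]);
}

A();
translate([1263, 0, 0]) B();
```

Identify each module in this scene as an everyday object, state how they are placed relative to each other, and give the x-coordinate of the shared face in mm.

A is a table. B is a house frame. The house frame is against the table's +x side, with their −y faces flush. The x-coordinate of the shared face is 1263 mm.

The table's +x face and the house frame's −x face are both at x = 1263 mm.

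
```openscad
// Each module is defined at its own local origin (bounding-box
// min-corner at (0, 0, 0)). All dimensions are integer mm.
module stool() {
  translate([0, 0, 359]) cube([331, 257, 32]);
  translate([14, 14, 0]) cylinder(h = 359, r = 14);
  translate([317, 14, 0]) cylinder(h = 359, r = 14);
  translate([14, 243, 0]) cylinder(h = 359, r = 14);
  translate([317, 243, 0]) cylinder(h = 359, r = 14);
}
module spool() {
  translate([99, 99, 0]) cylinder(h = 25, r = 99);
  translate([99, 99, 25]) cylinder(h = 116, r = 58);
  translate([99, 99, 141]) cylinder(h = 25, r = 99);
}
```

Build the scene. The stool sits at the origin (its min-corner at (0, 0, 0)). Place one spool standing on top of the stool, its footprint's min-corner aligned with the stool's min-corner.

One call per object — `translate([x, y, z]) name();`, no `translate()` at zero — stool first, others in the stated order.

stool();
translate([0, 0, 391]) spool();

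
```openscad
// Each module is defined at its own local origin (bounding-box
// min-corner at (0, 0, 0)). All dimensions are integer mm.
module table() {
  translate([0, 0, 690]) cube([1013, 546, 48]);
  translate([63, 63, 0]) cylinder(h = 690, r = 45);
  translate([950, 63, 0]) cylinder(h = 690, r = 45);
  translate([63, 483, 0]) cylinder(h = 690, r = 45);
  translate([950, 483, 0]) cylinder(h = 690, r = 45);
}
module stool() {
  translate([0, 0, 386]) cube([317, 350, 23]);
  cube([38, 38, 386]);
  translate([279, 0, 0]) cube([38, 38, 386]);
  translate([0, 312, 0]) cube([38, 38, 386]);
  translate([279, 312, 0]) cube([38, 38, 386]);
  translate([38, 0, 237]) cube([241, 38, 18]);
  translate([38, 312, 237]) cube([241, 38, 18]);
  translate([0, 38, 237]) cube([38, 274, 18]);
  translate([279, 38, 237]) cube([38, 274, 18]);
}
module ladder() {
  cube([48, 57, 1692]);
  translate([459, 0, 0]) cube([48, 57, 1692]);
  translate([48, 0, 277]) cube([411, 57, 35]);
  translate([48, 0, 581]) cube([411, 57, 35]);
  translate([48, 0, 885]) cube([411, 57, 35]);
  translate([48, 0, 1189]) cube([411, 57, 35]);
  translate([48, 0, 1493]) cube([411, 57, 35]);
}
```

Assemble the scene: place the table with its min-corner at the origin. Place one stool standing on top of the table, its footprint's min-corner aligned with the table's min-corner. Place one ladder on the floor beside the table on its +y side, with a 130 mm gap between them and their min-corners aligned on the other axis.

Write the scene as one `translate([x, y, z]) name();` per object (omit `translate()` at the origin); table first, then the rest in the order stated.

table();
translate([0, 0, 738]) stool();
translate([0, 676, 0]) ladder();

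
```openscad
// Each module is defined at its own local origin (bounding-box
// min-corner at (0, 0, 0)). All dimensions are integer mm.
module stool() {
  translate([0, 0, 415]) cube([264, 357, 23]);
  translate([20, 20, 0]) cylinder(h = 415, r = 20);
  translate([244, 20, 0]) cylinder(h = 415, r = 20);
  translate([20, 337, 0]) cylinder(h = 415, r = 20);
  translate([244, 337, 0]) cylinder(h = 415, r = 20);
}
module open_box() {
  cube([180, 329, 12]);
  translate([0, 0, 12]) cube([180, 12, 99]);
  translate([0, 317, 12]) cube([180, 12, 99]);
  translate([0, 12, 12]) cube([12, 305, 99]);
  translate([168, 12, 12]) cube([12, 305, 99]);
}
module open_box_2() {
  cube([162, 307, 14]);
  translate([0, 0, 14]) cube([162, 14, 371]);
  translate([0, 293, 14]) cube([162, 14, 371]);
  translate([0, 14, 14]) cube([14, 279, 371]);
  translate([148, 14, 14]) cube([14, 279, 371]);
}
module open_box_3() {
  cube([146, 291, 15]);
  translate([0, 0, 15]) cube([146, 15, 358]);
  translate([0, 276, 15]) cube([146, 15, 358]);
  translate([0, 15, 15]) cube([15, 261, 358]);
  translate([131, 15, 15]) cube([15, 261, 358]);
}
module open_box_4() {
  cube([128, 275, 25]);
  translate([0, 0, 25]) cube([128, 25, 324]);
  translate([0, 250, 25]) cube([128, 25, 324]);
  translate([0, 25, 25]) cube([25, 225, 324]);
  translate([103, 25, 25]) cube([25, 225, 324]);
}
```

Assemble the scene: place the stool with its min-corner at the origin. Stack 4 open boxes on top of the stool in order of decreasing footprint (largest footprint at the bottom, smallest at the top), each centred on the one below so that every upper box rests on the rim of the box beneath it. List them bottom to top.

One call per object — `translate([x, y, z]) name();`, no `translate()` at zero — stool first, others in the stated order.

stool();
translate([42, 14, 438]) open_box();
translate([51, 25, 549]) open_box_2();
translate([59, 33, 934]) open_box_3();
translate([68, 41, 1307]) open_box_4();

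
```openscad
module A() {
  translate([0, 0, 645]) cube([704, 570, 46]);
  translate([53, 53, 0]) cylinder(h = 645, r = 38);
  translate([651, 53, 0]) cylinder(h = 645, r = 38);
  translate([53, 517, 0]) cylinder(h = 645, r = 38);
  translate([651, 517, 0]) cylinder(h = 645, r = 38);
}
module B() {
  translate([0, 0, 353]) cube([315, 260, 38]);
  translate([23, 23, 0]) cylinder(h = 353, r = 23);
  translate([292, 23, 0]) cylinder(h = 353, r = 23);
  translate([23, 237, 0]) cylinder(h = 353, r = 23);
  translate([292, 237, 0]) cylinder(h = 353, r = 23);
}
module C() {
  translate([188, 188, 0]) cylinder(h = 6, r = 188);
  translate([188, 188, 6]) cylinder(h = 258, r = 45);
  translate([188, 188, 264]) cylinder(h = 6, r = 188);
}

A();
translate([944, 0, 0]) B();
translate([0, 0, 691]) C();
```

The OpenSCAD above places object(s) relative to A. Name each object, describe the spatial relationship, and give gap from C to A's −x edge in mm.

A is a table. B is a stool. C is a spool. The stool is on the floor beside the table on its +x side. The spool is on top of the table. The gap from the spool to the table's −x edge is 0 mm.

The spool's min-x is at 0; the table's min-x is 0; gap = 0 mm.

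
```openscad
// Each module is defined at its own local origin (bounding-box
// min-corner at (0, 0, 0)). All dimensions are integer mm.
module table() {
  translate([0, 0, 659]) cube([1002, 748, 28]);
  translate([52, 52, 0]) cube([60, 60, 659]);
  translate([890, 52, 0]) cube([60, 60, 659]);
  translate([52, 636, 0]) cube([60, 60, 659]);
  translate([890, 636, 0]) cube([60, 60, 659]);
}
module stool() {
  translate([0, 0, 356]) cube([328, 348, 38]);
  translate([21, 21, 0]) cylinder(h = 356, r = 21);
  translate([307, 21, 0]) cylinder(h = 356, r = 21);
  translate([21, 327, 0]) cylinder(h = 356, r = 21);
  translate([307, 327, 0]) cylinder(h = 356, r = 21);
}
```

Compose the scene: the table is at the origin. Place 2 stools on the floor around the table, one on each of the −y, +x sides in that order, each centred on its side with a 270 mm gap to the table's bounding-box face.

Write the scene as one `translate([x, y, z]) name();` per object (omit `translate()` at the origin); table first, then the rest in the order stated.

table();
translate([337, -618, 0]) stool();
translate([1272, 200, 0]) stool();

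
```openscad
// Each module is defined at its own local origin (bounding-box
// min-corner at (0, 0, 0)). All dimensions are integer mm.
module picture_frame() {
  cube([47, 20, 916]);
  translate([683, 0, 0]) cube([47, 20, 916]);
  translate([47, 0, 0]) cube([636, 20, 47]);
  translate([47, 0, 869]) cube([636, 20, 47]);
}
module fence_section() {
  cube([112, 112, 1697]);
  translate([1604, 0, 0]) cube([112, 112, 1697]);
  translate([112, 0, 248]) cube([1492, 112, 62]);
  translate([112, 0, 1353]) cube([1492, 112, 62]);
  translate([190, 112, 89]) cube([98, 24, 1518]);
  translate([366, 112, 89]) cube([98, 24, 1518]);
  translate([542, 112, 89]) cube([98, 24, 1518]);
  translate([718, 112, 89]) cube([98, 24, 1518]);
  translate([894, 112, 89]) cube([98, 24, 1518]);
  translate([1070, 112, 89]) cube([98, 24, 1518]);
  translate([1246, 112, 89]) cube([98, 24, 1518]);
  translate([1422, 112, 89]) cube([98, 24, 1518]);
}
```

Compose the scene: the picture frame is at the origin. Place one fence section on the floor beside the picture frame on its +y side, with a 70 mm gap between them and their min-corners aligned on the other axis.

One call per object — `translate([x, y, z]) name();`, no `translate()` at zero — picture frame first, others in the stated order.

picture_frame();
translate([0, 90, 0]) fence_section();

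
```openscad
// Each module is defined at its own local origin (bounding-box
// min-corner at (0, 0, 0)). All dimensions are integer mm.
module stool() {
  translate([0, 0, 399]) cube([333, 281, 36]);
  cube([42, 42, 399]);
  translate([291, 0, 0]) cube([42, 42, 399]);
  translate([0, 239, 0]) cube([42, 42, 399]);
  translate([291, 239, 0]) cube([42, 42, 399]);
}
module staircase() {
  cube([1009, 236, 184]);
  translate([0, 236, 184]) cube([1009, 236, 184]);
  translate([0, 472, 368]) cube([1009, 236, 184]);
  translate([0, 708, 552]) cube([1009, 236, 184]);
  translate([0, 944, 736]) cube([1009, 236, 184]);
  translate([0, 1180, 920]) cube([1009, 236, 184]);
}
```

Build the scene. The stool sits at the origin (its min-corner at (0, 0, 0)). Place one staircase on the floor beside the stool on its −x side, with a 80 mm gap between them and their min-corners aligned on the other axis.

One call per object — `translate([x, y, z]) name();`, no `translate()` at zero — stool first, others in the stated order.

stool();
translate([-1089, 0, 0]) staircase();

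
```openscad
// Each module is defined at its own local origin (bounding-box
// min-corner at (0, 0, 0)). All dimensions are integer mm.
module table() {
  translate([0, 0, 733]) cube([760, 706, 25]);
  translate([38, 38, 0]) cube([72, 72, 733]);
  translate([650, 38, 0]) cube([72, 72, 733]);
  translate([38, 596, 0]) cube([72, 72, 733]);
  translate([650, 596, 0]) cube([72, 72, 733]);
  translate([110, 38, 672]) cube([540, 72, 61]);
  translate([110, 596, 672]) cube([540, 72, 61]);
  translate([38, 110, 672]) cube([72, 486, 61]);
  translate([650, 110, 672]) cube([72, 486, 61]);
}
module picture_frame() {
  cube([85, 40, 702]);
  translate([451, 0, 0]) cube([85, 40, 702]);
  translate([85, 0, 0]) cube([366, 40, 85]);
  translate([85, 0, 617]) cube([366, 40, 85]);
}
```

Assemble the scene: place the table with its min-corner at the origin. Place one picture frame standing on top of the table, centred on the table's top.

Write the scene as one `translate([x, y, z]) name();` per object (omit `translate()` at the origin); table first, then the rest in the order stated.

table();
translate([112, 333, 758]) picture_frame();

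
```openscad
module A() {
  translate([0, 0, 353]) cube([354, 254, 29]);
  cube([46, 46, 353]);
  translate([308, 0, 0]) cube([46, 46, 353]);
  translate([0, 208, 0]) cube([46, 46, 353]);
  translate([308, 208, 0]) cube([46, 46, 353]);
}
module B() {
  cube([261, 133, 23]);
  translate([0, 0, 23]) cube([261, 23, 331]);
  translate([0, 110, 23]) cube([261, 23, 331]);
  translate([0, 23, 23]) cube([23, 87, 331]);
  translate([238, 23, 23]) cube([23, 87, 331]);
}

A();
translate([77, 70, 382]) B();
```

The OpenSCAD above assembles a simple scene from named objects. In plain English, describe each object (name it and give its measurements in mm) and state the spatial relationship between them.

A is a four-legged stool. The seat is a 354×254×29 mm slab whose top surface is at z = 382 mm; four square legs, each 46×46 mm in cross-section, run from the floor (z = 0) to the underside of the seat, each flush with a corner of the seat.

B is an open storage box with external size 261×133×354 mm and wall thickness 23 mm (the base is also 23 mm thick). The base covers the whole footprint; the four walls stand on the base, with the y-facing walls full-width and the x-facing walls fitting between their inner faces.

The open box is on top of the stool.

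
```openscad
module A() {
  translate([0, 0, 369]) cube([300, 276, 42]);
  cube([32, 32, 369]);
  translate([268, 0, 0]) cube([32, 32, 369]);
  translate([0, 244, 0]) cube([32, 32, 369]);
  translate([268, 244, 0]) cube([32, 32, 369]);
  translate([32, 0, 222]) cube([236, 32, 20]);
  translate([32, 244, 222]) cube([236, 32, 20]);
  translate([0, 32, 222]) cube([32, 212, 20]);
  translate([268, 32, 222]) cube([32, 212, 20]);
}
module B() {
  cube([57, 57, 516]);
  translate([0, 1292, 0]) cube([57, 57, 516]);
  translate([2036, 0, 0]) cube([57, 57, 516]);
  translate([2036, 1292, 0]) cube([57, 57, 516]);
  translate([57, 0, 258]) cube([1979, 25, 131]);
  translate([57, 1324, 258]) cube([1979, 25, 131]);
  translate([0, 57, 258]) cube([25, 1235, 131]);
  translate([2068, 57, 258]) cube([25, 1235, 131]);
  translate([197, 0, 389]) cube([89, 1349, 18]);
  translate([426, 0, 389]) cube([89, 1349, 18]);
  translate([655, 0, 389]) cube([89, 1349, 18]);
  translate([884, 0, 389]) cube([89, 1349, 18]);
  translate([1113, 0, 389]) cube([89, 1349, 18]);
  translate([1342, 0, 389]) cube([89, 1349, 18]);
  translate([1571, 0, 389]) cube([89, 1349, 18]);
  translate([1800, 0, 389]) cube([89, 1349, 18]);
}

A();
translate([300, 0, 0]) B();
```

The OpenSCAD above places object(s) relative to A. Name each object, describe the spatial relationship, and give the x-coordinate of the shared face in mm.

A is a stool. B is a bed frame. The bed frame is against the stool's +x side, with their −y faces flush. The x-coordinate of the shared face is 300 mm.

The stool's +x face and the bed frame's −x face are both at x = 300 mm.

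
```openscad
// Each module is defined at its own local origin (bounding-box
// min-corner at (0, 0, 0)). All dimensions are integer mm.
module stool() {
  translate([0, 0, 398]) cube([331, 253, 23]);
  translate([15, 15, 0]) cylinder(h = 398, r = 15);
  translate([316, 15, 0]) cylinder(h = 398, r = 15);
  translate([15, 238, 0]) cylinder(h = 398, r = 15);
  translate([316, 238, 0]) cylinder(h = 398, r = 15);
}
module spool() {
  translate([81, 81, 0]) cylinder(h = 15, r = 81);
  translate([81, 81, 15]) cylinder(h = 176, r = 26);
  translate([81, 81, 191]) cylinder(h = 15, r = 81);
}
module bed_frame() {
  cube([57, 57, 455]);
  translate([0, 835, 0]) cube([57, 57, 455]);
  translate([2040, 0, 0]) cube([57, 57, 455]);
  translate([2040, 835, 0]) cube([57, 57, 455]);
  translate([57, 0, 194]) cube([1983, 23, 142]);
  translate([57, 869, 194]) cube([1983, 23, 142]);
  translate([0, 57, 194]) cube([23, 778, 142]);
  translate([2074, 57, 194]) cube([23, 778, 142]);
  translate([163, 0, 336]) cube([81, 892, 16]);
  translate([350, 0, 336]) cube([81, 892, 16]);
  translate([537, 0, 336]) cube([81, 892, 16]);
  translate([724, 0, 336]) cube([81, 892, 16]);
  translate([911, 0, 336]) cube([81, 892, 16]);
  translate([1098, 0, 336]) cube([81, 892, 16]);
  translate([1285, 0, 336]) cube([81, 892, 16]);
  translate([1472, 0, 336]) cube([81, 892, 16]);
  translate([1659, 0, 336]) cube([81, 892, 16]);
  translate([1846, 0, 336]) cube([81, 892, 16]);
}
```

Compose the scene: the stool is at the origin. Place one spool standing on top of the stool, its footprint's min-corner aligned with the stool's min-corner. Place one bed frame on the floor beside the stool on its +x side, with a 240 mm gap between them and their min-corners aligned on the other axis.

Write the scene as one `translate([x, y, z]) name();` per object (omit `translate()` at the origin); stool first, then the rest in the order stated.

stool();
translate([0, 0, 421]) spool();
translate([571, 0, 0]) bed_frame();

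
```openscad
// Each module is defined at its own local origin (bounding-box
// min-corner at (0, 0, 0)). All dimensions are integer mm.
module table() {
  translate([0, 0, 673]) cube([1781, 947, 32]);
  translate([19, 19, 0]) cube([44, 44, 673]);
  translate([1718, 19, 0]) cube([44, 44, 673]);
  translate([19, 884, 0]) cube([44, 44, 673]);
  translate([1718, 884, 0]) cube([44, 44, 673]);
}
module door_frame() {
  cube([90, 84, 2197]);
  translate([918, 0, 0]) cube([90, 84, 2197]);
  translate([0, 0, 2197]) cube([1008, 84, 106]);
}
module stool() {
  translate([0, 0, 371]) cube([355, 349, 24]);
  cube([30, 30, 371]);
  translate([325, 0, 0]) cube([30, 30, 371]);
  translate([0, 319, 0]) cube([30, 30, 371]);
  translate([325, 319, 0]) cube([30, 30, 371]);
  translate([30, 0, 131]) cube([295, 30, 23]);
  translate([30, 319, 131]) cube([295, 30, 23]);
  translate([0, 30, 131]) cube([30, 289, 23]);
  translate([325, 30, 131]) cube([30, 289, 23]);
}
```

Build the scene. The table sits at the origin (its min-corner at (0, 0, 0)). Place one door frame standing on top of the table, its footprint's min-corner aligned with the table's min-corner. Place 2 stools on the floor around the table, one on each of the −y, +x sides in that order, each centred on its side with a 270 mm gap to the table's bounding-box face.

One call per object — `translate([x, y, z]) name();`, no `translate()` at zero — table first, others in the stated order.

table();
translate([0, 0, 705]) door_frame();
translate([713, -619, 0]) stool();
translate([2051, 299, 0]) stool();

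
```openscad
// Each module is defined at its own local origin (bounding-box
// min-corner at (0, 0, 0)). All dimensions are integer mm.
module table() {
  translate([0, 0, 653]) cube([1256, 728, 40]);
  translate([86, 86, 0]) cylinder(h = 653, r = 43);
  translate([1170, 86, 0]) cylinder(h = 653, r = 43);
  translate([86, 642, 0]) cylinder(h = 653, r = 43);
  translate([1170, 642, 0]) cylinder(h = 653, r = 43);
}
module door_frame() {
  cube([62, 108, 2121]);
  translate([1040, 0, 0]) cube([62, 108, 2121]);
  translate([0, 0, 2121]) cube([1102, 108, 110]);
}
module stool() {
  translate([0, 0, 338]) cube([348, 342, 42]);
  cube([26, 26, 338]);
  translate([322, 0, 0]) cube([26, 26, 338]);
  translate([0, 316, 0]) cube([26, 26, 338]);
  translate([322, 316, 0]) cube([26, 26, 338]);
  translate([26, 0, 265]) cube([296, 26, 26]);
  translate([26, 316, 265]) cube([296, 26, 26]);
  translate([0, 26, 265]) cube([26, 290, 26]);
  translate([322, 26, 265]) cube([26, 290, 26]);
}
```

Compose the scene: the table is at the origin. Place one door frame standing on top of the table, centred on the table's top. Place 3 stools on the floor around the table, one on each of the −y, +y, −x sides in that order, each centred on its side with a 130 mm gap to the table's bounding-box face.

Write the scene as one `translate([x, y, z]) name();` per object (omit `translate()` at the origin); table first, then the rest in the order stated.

table();
translate([77, 310, 693]) door_frame();
translate([454, -472, 0]) stool();
translate([454, 858, 0]) stool();
translate([-478, 193, 0]) stool();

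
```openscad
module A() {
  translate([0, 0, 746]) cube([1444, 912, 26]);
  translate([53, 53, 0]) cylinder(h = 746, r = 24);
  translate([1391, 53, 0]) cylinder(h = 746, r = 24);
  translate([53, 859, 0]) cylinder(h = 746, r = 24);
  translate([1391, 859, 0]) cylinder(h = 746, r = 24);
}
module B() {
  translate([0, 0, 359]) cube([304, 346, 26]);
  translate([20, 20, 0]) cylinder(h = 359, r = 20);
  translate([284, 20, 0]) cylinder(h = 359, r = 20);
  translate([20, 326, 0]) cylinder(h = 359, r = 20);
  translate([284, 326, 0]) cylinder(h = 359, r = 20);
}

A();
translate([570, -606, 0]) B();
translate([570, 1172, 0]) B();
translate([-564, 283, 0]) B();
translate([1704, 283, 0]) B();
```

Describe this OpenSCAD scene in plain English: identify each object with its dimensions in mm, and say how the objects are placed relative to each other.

A is a table: top 1444 mm (x) × 912 mm (y), 26 mm thick, upper face at z = 772 mm, on four round legs of 48 mm diameter, each leg's bounding box inset 29 mm from the nearest pair of top edges, running from z = 0 to the bottom of the top.

B is a simple wooden stool: a rectangular seat 304 mm (x) by 346 mm (y), 26 mm thick, top face at z = 385 mm, on four round legs, each 40 mm in diameter. The legs rest on z = 0, each leg's axis is inset half a diameter from the nearest pair of seat edges (so the leg's bounding box is flush with the corner).

Four stools sit around the table at the −y, +y, −x, +x sides.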